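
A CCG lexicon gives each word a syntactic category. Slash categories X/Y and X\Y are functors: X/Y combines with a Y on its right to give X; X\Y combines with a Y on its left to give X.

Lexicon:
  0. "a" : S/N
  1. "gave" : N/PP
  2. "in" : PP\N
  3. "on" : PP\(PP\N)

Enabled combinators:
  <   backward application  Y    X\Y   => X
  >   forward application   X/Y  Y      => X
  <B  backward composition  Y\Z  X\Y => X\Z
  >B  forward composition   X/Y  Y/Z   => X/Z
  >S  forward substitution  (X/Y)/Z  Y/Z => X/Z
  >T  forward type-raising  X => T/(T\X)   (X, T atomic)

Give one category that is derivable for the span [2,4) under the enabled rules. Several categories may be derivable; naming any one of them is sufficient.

[0,4] S   >
  [0,1] "a" : S/N
  [1,4] N   >
    [1,2] "gave" : N/PP
    [2,4] PP   <
      [2,3] "in" : PP\N
      [3,4] "on" : PP\(PP\N)

PP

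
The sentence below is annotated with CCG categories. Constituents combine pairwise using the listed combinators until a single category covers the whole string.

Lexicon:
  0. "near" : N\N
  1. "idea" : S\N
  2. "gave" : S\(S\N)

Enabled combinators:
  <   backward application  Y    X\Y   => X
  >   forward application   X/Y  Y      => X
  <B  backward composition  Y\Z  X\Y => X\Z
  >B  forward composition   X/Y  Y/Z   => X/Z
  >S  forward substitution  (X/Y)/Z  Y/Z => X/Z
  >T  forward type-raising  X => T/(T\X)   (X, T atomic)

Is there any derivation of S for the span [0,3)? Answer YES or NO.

YES

[0,3] S   <
  [0,2] S\N   <B
    [0,1] "near" : N\N
    [1,2] "idea" : S\N
  [2,3] "gave" : S\(S\N)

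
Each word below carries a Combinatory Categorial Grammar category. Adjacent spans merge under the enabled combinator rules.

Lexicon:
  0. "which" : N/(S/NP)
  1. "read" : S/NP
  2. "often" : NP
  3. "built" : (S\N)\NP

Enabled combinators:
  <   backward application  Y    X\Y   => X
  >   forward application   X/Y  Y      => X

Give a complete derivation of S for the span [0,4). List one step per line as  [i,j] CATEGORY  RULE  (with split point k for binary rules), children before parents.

[0,4] S   <
  [0,2] N   >
    [0,1] "which" : N/(S/NP)
    [1,2] "read" : S/NP
  [2,4] S\N   <
    [2,3] "often" : NP
    [3,4] "built" : (S\N)\NP

[0,1] N/(S/NP)  lex  "which"
[1,2] S/NP  lex  "read"
[0,2] N  >  k=1
[2,3] NP  lex  "often"
[3,4] (S\N)\NP  lex  "built"
[2,4] S\N  <  k=3
[0,4] S  <  k=2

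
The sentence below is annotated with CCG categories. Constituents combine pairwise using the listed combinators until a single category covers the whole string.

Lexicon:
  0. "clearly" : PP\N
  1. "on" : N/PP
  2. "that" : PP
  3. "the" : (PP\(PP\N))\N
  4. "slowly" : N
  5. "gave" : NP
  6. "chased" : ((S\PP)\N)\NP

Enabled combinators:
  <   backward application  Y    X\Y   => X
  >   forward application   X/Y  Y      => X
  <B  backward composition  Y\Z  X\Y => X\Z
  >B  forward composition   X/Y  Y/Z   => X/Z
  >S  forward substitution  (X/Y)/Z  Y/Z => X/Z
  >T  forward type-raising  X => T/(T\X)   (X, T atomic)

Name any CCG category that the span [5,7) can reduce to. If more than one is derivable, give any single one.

[0,7] S   <
  [0,4] PP   <
    [0,1] "clearly" : PP\N
    [1,4] PP\(PP\N)   <
      [1,3] N   >
        [1,2] "on" : N/PP
        [2,3] "that" : PP
      [3,4] "the" : (PP\(PP\N))\N
  [4,7] S\PP   <
    [4,5] "slowly" : N
    [5,7] (S\PP)\N   <
      [5,6] "gave" : NP
      [6,7] "chased" : ((S\PP)\N)\NP

(S\PP)\N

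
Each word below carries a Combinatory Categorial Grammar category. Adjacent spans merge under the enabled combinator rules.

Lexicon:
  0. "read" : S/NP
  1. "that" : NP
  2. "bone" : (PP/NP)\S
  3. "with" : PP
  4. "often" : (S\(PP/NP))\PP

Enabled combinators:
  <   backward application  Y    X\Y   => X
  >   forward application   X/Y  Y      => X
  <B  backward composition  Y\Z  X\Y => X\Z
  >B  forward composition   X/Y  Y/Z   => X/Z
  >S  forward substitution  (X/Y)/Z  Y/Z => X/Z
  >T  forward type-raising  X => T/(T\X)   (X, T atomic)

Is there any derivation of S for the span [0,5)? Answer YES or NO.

[0,5] S   <
  [0,3] PP/NP   <
    [0,2] S   >
      [0,1] "read" : S/NP
      [1,2] "that" : NP
    [2,3] "bone" : (PP/NP)\S
  [3,5] S\(PP/NP)   <
    [3,4] "with" : PP
    [4,5] "often" : (S\(PP/NP))\PP

YES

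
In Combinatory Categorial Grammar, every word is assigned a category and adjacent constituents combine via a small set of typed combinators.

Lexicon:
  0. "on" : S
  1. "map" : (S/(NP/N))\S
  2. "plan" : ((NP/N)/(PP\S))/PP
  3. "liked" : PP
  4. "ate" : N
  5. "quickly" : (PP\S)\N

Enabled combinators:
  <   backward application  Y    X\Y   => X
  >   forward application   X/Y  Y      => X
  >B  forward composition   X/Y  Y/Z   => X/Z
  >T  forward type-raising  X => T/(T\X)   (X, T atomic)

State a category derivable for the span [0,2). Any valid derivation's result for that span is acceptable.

[0,6] S   >
  [0,2] S/(NP/N)   <
    [0,1] "on" : S
    [1,2] "map" : (S/(NP/N))\S
  [2,6] NP/N   >
    [2,4] (NP/N)/(PP\S)   >
      [2,3] "plan" : ((NP/N)/(PP\S))/PP
      [3,4] "liked" : PP
    [4,6] PP\S   <
      [4,5] "ate" : N
      [5,6] "quickly" : (PP\S)\N

S/(NP/N)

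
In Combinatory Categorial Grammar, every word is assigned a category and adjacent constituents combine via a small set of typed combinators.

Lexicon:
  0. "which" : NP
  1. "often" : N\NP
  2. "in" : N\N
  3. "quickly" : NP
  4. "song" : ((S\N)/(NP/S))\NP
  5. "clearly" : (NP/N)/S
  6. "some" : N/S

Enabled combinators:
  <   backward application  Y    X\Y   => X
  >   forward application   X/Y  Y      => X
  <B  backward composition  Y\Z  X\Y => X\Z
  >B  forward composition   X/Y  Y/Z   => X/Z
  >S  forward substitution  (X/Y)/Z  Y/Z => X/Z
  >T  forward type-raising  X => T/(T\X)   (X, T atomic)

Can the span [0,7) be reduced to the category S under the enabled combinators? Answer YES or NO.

YES

[0,7] S   <
  [0,2] N   <
    [0,1] "which" : NP
    [1,2] "often" : N\NP
  [2,7] S\N   <B
    [2,3] "in" : N\N
    [3,7] S\N   >
      [3,5] (S\N)/(NP/S)   <
        [3,4] "quickly" : NP
        [4,5] "song" : ((S\N)/(NP/S))\NP
      [5,7] NP/S   >S
        [5,6] "clearly" : (NP/N)/S
        [6,7] "some" : N/S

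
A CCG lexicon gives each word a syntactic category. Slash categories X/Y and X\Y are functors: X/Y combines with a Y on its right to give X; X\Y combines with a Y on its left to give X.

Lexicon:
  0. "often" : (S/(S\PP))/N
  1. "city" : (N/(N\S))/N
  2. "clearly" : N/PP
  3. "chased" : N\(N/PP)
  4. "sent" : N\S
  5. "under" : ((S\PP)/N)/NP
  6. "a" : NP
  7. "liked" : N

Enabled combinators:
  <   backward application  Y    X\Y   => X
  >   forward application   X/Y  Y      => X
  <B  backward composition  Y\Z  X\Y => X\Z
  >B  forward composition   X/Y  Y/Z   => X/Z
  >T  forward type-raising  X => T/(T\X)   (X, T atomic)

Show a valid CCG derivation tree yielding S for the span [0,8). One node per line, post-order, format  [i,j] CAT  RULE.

[0,1] (S/(S\PP))/N  lex  "often"
[1,2] (N/(N\S))/N  lex  "city"
[2,3] N/PP  lex  "clearly"
[3,4] N\(N/PP)  lex  "chased"
[2,4] N  <  k=3
[1,4] N/(N\S)  >  k=2
[4,5] N\S  lex  "sent"
[1,5] N  >  k=4
[0,5] S/(S\PP)  >  k=1
[5,6] ((S\PP)/N)/NP  lex  "under"
[6,7] NP  lex  "a"
[5,7] (S\PP)/N  >  k=6
[7,8] N  lex  "liked"
[5,8] S\PP  >  k=7
[0,8] S  >  k=5

[0,8] S   >
  [0,5] S/(S\PP)   >
    [0,1] "often" : (S/(S\PP))/N
    [1,5] N   >
      [1,4] N/(N\S)   >
        [1,2] "city" : (N/(N\S))/N
        [2,4] N   <
          [2,3] "clearly" : N/PP
          [3,4] "chased" : N\(N/PP)
      [4,5] "sent" : N\S
  [5,8] S\PP   >
    [5,7] (S\PP)/N   >
      [5,6] "under" : ((S\PP)/N)/NP
      [6,7] "a" : NP
    [7,8] "liked" : N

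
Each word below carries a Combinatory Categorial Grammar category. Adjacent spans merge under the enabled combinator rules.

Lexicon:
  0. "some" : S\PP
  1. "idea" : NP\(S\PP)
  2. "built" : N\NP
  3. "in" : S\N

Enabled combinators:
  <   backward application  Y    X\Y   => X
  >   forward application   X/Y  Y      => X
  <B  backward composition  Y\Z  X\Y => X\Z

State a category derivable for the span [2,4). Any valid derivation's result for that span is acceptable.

[0,4] S   <
  [0,2] NP   <
    [0,1] "some" : S\PP
    [1,2] "idea" : NP\(S\PP)
  [2,4] S\NP   <B
    [2,3] "built" : N\NP
    [3,4] "in" : S\N

S\NP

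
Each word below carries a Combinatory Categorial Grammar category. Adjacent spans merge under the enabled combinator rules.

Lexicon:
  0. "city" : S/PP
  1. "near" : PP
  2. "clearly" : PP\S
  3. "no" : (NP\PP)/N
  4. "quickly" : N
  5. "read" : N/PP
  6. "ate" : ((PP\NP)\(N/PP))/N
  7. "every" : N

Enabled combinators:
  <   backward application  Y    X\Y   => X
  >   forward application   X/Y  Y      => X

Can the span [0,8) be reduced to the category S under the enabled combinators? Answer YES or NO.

NO

S/PP PP PP\S (NP\PP)/N N N/PP ((PP\NP)\(N/PP))/N N
CKY chart[0,8] = {PP}; S ∉ chart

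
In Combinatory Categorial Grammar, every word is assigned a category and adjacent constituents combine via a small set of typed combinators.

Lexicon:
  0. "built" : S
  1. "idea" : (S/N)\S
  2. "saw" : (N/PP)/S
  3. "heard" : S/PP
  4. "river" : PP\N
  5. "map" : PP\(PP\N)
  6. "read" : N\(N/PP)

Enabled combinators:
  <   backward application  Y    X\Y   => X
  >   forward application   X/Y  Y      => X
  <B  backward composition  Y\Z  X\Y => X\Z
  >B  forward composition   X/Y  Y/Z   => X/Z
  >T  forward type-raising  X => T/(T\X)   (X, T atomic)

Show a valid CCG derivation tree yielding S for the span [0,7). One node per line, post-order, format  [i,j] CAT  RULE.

[0,7] S   >
  [0,2] S/N   <
    [0,1] "built" : S
    [1,2] "idea" : (S/N)\S
  [2,7] N   <
    [2,6] N/PP   >
      [2,3] "saw" : (N/PP)/S
      [3,6] S   >
        [3,4] "heard" : S/PP
        [4,6] PP   <
          [4,5] "river" : PP\N
          [5,6] "map" : PP\(PP\N)
    [6,7] "read" : N\(N/PP)

[0,1] S  lex  "built"
[1,2] (S/N)\S  lex  "idea"
[0,2] S/N  <  k=1
[2,3] (N/PP)/S  lex  "saw"
[3,4] S/PP  lex  "heard"
[4,5] PP\N  lex  "river"
[5,6] PP\(PP\N)  lex  "map"
[4,6] PP  <  k=5
[3,6] S  >  k=4
[2,6] N/PP  >  k=3
[6,7] N\(N/PP)  lex  "read"
[2,7] N  <  k=6
[0,7] S  >  k=2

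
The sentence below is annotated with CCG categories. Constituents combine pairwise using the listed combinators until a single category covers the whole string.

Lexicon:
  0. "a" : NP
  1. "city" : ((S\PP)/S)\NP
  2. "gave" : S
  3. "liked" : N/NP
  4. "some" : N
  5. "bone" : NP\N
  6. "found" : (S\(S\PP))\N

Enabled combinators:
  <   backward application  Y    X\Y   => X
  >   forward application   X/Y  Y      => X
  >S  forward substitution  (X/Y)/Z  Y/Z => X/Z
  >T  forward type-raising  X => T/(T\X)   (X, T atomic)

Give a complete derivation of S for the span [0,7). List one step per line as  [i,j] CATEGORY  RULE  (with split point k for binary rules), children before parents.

[0,1] NP  lex  "a"
[1,2] ((S\PP)/S)\NP  lex  "city"
[0,2] (S\PP)/S  <  k=1
[2,3] S  lex  "gave"
[0,3] S\PP  >  k=2
[3,4] N/NP  lex  "liked"
[4,5] N  lex  "some"
[5,6] NP\N  lex  "bone"
[4,6] NP  <  k=5
[3,6] N  >  k=4
[6,7] (S\(S\PP))\N  lex  "found"
[3,7] S\(S\PP)  <  k=6
[0,7] S  <  k=3

[0,7] S   <
  [0,3] S\PP   >
    [0,2] (S\PP)/S   <
      [0,1] "a" : NP
      [1,2] "city" : ((S\PP)/S)\NP
    [2,3] "gave" : S
  [3,7] S\(S\PP)   <
    [3,6] N   >
      [3,4] "liked" : N/NP
      [4,6] NP   <
        [4,5] "some" : N
        [5,6] "bone" : NP\N
    [6,7] "found" : (S\(S\PP))\N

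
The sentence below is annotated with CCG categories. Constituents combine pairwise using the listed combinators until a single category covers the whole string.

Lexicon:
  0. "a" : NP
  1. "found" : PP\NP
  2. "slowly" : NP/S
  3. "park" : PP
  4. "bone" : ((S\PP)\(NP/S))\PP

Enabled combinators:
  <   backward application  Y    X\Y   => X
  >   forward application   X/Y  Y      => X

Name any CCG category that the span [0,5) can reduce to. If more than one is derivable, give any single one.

S

[0,5] S   <
  [0,2] PP   <
    [0,1] "a" : NP
    [1,2] "found" : PP\NP
  [2,5] S\PP   <
    [2,3] "slowly" : NP/S
    [3,5] (S\PP)\(NP/S)   <
      [3,4] "park" : PP
      [4,5] "bone" : ((S\PP)\(NP/S))\PP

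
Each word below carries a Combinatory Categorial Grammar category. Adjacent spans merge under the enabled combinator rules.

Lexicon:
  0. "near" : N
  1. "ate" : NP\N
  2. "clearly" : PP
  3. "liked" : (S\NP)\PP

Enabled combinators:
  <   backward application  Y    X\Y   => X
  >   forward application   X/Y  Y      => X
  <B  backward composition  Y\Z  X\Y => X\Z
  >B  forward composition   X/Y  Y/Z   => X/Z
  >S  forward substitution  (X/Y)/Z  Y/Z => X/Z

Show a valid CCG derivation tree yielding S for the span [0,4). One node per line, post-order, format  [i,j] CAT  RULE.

[0,4] S   <
  [0,2] NP   <
    [0,1] "near" : N
    [1,2] "ate" : NP\N
  [2,4] S\NP   <
    [2,3] "clearly" : PP
    [3,4] "liked" : (S\NP)\PP

[0,1] N  lex  "near"
[1,2] NP\N  lex  "ate"
[0,2] NP  <  k=1
[2,3] PP  lex  "clearly"
[3,4] (S\NP)\PP  lex  "liked"
[2,4] S\NP  <  k=3
[0,4] S  <  k=2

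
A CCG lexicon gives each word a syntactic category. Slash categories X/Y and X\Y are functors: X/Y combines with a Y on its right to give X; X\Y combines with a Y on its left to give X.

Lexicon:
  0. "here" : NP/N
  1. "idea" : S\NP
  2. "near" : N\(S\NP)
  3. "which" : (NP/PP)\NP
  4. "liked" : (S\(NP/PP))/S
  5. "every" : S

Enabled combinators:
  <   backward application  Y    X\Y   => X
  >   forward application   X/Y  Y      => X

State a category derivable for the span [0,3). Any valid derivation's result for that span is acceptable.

[0,6] S   <
  [0,4] NP/PP   <
    [0,3] NP   >
      [0,1] "here" : NP/N
      [1,3] N   <
        [1,2] "idea" : S\NP
        [2,3] "near" : N\(S\NP)
    [3,4] "which" : (NP/PP)\NP
  [4,6] S\(NP/PP)   >
    [4,5] "liked" : (S\(NP/PP))/S
    [5,6] "every" : S

NP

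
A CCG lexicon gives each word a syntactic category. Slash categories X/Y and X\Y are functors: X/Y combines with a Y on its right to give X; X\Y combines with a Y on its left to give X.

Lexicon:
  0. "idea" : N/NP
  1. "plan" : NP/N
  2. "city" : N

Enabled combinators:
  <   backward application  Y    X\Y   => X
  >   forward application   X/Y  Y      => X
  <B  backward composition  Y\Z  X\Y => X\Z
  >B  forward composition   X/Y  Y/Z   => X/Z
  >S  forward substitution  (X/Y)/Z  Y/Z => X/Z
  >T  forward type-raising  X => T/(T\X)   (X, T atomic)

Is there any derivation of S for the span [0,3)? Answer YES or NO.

NO

N/NP NP/N N
CKY chart[0,3] = {N, N/(NP\NP), N/(N\N), NP/(NP\N), PP/(PP\N), S/(S\N)}; S ∉ chart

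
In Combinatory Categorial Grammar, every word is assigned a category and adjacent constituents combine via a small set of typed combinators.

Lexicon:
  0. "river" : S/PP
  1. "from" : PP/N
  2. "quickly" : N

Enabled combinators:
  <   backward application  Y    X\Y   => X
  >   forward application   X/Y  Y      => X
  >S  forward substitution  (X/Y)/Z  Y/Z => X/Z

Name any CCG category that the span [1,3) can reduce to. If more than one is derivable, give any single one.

[0,3] S   >
  [0,1] "river" : S/PP
  [1,3] PP   >
    [1,2] "from" : PP/N
    [2,3] "quickly" : N

PP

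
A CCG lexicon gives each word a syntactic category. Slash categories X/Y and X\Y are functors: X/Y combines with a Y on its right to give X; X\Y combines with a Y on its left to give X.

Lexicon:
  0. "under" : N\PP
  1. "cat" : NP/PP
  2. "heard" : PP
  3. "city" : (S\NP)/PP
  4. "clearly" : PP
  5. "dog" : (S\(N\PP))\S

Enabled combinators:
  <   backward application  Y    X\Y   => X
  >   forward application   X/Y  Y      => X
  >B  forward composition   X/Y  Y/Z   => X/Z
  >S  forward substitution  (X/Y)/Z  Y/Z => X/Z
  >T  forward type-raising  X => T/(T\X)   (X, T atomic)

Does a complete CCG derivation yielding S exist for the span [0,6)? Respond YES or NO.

[0,6] S   <
  [0,1] "under" : N\PP
  [1,6] S\(N\PP)   <
    [1,5] S   <
      [1,3] NP   >
        [1,2] "cat" : NP/PP
        [2,3] "heard" : PP
      [3,5] S\NP   >
        [3,4] "city" : (S\NP)/PP
        [4,5] "clearly" : PP
    [5,6] "dog" : (S\(N\PP))\S

YES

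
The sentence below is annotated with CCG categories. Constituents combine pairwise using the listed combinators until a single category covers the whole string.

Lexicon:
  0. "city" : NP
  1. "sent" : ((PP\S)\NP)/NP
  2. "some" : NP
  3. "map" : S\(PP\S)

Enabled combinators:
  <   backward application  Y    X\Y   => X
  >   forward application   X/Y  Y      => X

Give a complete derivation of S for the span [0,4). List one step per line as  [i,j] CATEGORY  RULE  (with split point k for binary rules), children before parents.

[0,4] S   <
  [0,3] PP\S   <
    [0,1] "city" : NP
    [1,3] (PP\S)\NP   >
      [1,2] "sent" : ((PP\S)\NP)/NP
      [2,3] "some" : NP
  [3,4] "map" : S\(PP\S)

[0,1] NP  lex  "city"
[1,2] ((PP\S)\NP)/NP  lex  "sent"
[2,3] NP  lex  "some"
[1,3] (PP\S)\NP  >  k=2
[0,3] PP\S  <  k=1
[3,4] S\(PP\S)  lex  "map"
[0,4] S  <  k=3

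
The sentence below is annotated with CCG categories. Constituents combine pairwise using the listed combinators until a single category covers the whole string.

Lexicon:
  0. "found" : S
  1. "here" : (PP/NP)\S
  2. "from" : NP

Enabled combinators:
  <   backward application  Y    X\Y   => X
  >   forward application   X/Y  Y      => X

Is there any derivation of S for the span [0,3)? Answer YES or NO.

NO

S (PP/NP)\S NP
CKY chart[0,3] = {PP}; S ∉ chart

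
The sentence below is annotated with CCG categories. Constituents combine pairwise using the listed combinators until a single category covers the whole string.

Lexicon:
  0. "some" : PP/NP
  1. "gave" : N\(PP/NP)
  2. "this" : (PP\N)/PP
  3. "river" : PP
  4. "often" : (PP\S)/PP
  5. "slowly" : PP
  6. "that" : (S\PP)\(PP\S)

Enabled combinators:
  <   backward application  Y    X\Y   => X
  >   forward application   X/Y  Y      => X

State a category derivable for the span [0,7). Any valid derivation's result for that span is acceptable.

[0,7] S   <
  [0,4] PP   <
    [0,2] N   <
      [0,1] "some" : PP/NP
      [1,2] "gave" : N\(PP/NP)
    [2,4] PP\N   >
      [2,3] "this" : (PP\N)/PP
      [3,4] "river" : PP
  [4,7] S\PP   <
    [4,6] PP\S   >
      [4,5] "often" : (PP\S)/PP
      [5,6] "slowly" : PP
    [6,7] "that" : (S\PP)\(PP\S)

S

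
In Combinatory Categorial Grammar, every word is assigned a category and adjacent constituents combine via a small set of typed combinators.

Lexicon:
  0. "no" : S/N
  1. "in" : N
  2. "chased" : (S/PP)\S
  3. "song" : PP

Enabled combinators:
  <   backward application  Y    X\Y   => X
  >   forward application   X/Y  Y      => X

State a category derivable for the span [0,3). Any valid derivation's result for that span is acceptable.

[0,4] S   >
  [0,3] S/PP   <
    [0,2] S   >
      [0,1] "no" : S/N
      [1,2] "in" : N
    [2,3] "chased" : (S/PP)\S
  [3,4] "song" : PP

S/PP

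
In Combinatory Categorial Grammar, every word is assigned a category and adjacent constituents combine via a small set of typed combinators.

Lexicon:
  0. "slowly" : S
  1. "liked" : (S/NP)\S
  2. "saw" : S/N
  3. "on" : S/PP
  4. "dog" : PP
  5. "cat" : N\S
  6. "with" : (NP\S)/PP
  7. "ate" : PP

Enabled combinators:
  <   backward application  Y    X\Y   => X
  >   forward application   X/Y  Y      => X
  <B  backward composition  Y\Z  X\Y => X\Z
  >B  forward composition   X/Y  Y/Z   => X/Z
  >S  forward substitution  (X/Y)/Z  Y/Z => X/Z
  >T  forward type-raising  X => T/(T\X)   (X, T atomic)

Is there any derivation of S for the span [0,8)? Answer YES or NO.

YES

[0,8] S   >
  [0,2] S/NP   <
    [0,1] "slowly" : S
    [1,2] "liked" : (S/NP)\S
  [2,8] NP   <
    [2,6] S   >
      [2,3] "saw" : S/N
      [3,6] N   <
        [3,5] S   >
          [3,4] "on" : S/PP
          [4,5] "dog" : PP
        [5,6] "cat" : N\S
    [6,8] NP\S   >
      [6,7] "with" : (NP\S)/PP
      [7,8] "ate" : PP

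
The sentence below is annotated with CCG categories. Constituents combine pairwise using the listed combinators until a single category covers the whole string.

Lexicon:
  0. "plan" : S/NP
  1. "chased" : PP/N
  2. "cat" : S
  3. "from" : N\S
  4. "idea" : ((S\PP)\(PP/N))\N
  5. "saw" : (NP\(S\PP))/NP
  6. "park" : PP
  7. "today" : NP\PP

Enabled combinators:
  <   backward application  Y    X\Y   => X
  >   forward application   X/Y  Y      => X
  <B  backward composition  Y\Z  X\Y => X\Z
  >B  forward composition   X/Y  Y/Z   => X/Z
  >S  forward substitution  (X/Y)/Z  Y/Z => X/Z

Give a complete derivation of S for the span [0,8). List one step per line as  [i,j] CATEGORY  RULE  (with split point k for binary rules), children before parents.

[0,1] S/NP  lex  "plan"
[1,2] PP/N  lex  "chased"
[2,3] S  lex  "cat"
[3,4] N\S  lex  "from"
[2,4] N  <  k=3
[4,5] ((S\PP)\(PP/N))\N  lex  "idea"
[2,5] (S\PP)\(PP/N)  <  k=4
[1,5] S\PP  <  k=2
[5,6] (NP\(S\PP))/NP  lex  "saw"
[6,7] PP  lex  "park"
[7,8] NP\PP  lex  "today"
[6,8] NP  <  k=7
[5,8] NP\(S\PP)  >  k=6
[1,8] NP  <  k=5
[0,8] S  >  k=1

[0,8] S   >
  [0,1] "plan" : S/NP
  [1,8] NP   <
    [1,5] S\PP   <
      [1,2] "chased" : PP/N
      [2,5] (S\PP)\(PP/N)   <
        [2,4] N   <
          [2,3] "cat" : S
          [3,4] "from" : N\S
        [4,5] "idea" : ((S\PP)\(PP/N))\N
    [5,8] NP\(S\PP)   >
      [5,6] "saw" : (NP\(S\PP))/NP
      [6,8] NP   <
        [6,7] "park" : PP
        [7,8] "today" : NP\PP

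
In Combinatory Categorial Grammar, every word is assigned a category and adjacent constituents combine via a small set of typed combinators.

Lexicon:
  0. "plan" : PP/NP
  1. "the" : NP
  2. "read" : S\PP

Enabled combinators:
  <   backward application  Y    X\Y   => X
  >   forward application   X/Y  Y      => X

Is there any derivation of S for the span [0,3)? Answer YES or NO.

YES

[0,3] S   <
  [0,2] PP   >
    [0,1] "plan" : PP/NP
    [1,2] "the" : NP
  [2,3] "read" : S\PP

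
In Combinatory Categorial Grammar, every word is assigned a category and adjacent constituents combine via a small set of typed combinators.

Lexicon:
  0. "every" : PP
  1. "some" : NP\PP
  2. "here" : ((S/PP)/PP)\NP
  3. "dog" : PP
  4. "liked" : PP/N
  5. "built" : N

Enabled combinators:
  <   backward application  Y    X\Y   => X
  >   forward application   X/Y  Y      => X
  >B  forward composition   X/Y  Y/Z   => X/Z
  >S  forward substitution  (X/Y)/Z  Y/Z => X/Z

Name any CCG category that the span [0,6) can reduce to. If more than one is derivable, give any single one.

S

[0,6] S   >
  [0,4] S/PP   >
    [0,3] (S/PP)/PP   <
      [0,2] NP   <
        [0,1] "every" : PP
        [1,2] "some" : NP\PP
      [2,3] "here" : ((S/PP)/PP)\NP
    [3,4] "dog" : PP
  [4,6] PP   >
    [4,5] "liked" : PP/N
    [5,6] "built" : N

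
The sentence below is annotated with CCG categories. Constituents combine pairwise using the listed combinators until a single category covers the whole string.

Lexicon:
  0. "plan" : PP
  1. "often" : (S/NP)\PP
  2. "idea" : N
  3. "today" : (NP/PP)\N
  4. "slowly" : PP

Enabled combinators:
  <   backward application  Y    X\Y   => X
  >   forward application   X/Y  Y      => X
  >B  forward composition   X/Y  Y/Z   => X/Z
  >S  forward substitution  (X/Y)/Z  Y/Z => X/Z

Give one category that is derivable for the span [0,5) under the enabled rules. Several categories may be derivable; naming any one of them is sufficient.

S

[0,5] S   >
  [0,4] S/PP   >B
    [0,2] S/NP   <
      [0,1] "plan" : PP
      [1,2] "often" : (S/NP)\PP
    [2,4] NP/PP   <
      [2,3] "idea" : N
      [3,4] "today" : (NP/PP)\N
  [4,5] "slowly" : PP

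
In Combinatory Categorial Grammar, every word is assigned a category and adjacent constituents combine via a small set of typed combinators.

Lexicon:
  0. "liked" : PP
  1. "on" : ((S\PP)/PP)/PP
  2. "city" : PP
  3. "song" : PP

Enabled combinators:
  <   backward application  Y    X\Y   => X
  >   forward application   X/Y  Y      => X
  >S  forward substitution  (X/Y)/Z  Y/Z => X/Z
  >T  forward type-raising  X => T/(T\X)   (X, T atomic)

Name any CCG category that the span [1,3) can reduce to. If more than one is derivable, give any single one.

[0,4] S   >
  [0,1] S/(S\PP)   >T
    [0,1] "liked" : PP
  [1,4] S\PP   >
    [1,3] (S\PP)/PP   >
      [1,2] "on" : ((S\PP)/PP)/PP
      [2,3] "city" : PP
    [3,4] "song" : PP

(S\PP)/PP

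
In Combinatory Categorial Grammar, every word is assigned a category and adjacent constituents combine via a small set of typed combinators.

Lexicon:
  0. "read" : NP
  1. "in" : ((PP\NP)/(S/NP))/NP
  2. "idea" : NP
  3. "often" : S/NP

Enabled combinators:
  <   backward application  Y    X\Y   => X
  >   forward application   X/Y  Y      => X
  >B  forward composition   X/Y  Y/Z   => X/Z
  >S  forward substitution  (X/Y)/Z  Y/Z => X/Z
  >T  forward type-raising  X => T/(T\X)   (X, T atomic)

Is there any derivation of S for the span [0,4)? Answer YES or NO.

NP ((PP\NP)/(S/NP))/NP NP S/NP
CKY chart[0,4] = {N/(N\PP), NP/(NP\PP), PP, PP/(PP\PP), S/(S\PP)}; S ∉ chart

NO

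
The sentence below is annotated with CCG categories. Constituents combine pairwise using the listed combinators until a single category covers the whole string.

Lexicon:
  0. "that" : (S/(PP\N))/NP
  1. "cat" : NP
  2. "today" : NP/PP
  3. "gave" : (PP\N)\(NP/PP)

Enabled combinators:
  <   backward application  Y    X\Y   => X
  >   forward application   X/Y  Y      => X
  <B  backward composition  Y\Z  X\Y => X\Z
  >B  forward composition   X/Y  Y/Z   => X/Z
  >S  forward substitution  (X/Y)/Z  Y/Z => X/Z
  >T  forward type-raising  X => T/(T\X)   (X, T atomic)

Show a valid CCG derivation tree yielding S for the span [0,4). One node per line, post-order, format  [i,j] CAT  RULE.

[0,1] (S/(PP\N))/NP  lex  "that"
[1,2] NP  lex  "cat"
[0,2] S/(PP\N)  >  k=1
[2,3] NP/PP  lex  "today"
[3,4] (PP\N)\(NP/PP)  lex  "gave"
[2,4] PP\N  <  k=3
[0,4] S  >  k=2

[0,4] S   >
  [0,2] S/(PP\N)   >
    [0,1] "that" : (S/(PP\N))/NP
    [1,2] "cat" : NP
  [2,4] PP\N   <
    [2,3] "today" : NP/PP
    [3,4] "gave" : (PP\N)\(NP/PP)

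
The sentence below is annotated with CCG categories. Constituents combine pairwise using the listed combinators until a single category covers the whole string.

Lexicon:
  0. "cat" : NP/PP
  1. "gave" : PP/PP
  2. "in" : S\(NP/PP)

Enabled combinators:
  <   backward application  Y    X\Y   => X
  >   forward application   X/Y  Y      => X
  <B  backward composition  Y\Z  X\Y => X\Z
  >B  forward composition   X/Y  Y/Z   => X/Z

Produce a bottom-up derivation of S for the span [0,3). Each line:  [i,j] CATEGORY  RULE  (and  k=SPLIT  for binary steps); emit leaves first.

[0,1] NP/PP  lex  "cat"
[1,2] PP/PP  lex  "gave"
[0,2] NP/PP  >B  k=1
[2,3] S\(NP/PP)  lex  "in"
[0,3] S  <  k=2

[0,3] S   <
  [0,2] NP/PP   >B
    [0,1] "cat" : NP/PP
    [1,2] "gave" : PP/PP
  [2,3] "in" : S\(NP/PP)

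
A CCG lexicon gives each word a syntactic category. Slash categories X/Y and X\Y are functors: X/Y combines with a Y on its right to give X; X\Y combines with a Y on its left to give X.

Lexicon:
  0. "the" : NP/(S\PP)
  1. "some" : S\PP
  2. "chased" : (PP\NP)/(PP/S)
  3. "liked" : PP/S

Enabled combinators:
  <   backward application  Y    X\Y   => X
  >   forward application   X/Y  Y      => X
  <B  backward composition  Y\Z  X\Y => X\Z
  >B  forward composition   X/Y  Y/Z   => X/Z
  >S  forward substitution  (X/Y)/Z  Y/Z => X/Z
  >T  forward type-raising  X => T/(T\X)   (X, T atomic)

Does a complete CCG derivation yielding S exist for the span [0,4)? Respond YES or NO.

NP/(S\PP) S\PP (PP\NP)/(PP/S) PP/S
CKY chart[0,4] = {N/(N\PP), NP/(NP\PP), PP, PP/(PP\PP), S/(S\PP)}; S ∉ chart

NO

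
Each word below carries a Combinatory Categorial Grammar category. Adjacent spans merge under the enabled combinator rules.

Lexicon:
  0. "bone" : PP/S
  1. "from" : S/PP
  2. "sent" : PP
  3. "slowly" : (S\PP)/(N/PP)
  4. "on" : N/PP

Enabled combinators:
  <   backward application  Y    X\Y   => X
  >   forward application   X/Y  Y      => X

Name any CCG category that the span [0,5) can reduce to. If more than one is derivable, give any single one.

S

[0,5] S   <
  [0,3] PP   >
    [0,1] "bone" : PP/S
    [1,3] S   >
      [1,2] "from" : S/PP
      [2,3] "sent" : PP
  [3,5] S\PP   >
    [3,4] "slowly" : (S\PP)/(N/PP)
    [4,5] "on" : N/PP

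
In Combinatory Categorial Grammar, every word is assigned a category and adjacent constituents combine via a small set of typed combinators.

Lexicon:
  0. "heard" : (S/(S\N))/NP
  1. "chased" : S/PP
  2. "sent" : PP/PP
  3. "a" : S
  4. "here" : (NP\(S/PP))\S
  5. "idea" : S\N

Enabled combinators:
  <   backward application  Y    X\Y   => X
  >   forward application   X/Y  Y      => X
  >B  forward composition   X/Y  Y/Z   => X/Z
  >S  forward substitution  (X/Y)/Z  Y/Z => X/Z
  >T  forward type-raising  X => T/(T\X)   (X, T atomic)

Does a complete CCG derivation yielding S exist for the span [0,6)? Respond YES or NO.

YES

[0,6] S   >
  [0,5] S/(S\N)   >
    [0,1] "heard" : (S/(S\N))/NP
    [1,5] NP   <
      [1,3] S/PP   >B
        [1,2] "chased" : S/PP
        [2,3] "sent" : PP/PP
      [3,5] NP\(S/PP)   <
        [3,4] "a" : S
        [4,5] "here" : (NP\(S/PP))\S
  [5,6] "idea" : S\N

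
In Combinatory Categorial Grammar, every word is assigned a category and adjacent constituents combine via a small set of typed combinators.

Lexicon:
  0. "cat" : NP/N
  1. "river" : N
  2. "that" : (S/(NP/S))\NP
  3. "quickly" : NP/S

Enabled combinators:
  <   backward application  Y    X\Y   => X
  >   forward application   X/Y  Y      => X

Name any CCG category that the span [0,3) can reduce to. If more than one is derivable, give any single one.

[0,4] S   >
  [0,3] S/(NP/S)   <
    [0,2] NP   >
      [0,1] "cat" : NP/N
      [1,2] "river" : N
    [2,3] "that" : (S/(NP/S))\NP
  [3,4] "quickly" : NP/S

S/(NP/S)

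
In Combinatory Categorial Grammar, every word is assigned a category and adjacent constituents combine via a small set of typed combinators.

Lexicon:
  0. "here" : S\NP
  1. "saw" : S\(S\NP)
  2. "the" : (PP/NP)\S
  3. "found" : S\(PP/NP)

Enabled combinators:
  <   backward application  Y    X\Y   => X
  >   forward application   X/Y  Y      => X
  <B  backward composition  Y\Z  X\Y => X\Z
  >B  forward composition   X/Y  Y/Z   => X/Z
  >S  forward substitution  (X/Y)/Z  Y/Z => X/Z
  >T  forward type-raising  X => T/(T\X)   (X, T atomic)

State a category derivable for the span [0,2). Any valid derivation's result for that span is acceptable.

[0,4] S   <
  [0,3] PP/NP   <
    [0,2] S   <
      [0,1] "here" : S\NP
      [1,2] "saw" : S\(S\NP)
    [2,3] "the" : (PP/NP)\S
  [3,4] "found" : S\(PP/NP)

S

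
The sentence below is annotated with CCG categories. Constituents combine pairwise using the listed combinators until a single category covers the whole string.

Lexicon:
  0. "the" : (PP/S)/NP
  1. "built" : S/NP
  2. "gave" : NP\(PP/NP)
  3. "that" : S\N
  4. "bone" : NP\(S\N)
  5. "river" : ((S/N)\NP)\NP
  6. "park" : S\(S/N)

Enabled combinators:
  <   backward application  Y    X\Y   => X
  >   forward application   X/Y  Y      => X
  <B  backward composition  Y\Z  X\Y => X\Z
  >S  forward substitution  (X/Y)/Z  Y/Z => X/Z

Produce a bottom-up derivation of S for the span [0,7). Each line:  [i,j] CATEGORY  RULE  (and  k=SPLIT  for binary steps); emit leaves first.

[0,7] S   <
  [0,6] S/N   <
    [0,3] NP   <
      [0,2] PP/NP   >S
        [0,1] "the" : (PP/S)/NP
        [1,2] "built" : S/NP
      [2,3] "gave" : NP\(PP/NP)
    [3,6] (S/N)\NP   <
      [3,5] NP   <
        [3,4] "that" : S\N
        [4,5] "bone" : NP\(S\N)
      [5,6] "river" : ((S/N)\NP)\NP
  [6,7] "park" : S\(S/N)

[0,1] (PP/S)/NP  lex  "the"
[1,2] S/NP  lex  "built"
[0,2] PP/NP  >S  k=1
[2,3] NP\(PP/NP)  lex  "gave"
[0,3] NP  <  k=2
[3,4] S\N  lex  "that"
[4,5] NP\(S\N)  lex  "bone"
[3,5] NP  <  k=4
[5,6] ((S/N)\NP)\NP  lex  "river"
[3,6] (S/N)\NP  <  k=5
[0,6] S/N  <  k=3
[6,7] S\(S/N)  lex  "park"
[0,7] S  <  k=6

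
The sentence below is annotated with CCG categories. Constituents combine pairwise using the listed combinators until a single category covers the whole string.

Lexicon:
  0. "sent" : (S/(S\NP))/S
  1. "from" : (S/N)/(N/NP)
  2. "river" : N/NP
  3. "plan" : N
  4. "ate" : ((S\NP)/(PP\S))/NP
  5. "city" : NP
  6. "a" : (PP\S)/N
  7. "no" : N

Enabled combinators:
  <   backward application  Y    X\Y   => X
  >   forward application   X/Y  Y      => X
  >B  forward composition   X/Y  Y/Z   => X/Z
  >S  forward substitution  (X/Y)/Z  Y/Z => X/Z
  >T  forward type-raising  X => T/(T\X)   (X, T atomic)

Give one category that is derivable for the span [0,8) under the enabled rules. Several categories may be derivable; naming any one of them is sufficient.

S

[0,8] S   >
  [0,4] S/(S\NP)   >
    [0,1] "sent" : (S/(S\NP))/S
    [1,4] S   >
      [1,3] S/N   >
        [1,2] "from" : (S/N)/(N/NP)
        [2,3] "river" : N/NP
      [3,4] "plan" : N
  [4,8] S\NP   >
    [4,6] (S\NP)/(PP\S)   >
      [4,5] "ate" : ((S\NP)/(PP\S))/NP
      [5,6] "city" : NP
    [6,8] PP\S   >
      [6,7] "a" : (PP\S)/N
      [7,8] "no" : N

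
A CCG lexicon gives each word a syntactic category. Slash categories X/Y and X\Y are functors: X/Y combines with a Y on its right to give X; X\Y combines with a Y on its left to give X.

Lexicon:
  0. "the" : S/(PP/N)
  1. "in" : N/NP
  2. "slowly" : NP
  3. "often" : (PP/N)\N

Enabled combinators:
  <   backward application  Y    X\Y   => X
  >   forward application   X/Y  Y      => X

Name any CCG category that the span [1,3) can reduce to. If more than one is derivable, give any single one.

[0,4] S   >
  [0,1] "the" : S/(PP/N)
  [1,4] PP/N   <
    [1,3] N   >
      [1,2] "in" : N/NP
      [2,3] "slowly" : NP
    [3,4] "often" : (PP/N)\N

N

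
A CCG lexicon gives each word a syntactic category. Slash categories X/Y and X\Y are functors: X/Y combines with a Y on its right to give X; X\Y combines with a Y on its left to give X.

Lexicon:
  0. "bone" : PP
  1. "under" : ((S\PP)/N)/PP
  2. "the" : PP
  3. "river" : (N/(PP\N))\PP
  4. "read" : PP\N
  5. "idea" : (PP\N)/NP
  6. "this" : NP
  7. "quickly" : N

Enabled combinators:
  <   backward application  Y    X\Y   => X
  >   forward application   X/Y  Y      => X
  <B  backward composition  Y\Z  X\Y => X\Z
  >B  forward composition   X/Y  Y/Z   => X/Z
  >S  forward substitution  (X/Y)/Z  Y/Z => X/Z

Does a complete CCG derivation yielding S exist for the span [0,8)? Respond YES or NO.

[0,8] S   <
  [0,1] "bone" : PP
  [1,8] S\PP   >
    [1,7] (S\PP)/N   >
      [1,2] "under" : ((S\PP)/N)/PP
      [2,7] PP   <
        [2,5] N   >
          [2,4] N/(PP\N)   <
            [2,3] "the" : PP
            [3,4] "river" : (N/(PP\N))\PP
          [4,5] "read" : PP\N
        [5,7] PP\N   >
          [5,6] "idea" : (PP\N)/NP
          [6,7] "this" : NP
    [7,8] "quickly" : N

YES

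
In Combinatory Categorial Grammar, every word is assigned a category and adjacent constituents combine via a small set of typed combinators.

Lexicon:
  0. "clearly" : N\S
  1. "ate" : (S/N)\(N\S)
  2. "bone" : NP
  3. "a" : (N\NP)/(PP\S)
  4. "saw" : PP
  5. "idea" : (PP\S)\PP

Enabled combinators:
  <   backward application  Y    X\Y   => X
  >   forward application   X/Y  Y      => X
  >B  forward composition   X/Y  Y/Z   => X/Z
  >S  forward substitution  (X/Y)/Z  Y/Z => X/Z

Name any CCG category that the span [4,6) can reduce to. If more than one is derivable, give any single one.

PP\S

[0,6] S   >
  [0,2] S/N   <
    [0,1] "clearly" : N\S
    [1,2] "ate" : (S/N)\(N\S)
  [2,6] N   <
    [2,3] "bone" : NP
    [3,6] N\NP   >
      [3,4] "a" : (N\NP)/(PP\S)
      [4,6] PP\S   <
        [4,5] "saw" : PP
        [5,6] "idea" : (PP\S)\PP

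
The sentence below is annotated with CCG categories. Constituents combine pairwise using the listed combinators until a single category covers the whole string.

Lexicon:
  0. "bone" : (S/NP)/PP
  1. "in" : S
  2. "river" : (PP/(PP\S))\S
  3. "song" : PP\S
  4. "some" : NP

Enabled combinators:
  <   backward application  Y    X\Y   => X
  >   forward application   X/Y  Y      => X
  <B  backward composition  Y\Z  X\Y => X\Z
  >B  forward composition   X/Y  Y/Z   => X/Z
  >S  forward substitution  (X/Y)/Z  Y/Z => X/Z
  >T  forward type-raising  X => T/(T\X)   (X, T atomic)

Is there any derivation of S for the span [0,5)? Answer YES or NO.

[0,5] S   >
  [0,4] S/NP   >
    [0,1] "bone" : (S/NP)/PP
    [1,4] PP   >
      [1,3] PP/(PP\S)   <
        [1,2] "in" : S
        [2,3] "river" : (PP/(PP\S))\S
      [3,4] "song" : PP\S
  [4,5] "some" : NP

YES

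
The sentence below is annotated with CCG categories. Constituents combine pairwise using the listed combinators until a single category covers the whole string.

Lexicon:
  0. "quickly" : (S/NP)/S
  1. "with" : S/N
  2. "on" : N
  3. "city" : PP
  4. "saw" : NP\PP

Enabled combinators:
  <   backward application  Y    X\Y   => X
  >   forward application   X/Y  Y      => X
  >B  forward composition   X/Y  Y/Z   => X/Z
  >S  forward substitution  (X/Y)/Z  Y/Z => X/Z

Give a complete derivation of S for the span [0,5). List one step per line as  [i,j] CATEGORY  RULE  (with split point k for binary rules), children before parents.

[0,1] (S/NP)/S  lex  "quickly"
[1,2] S/N  lex  "with"
[2,3] N  lex  "on"
[1,3] S  >  k=2
[0,3] S/NP  >  k=1
[3,4] PP  lex  "city"
[4,5] NP\PP  lex  "saw"
[3,5] NP  <  k=4
[0,5] S  >  k=3

[0,5] S   >
  [0,3] S/NP   >
    [0,1] "quickly" : (S/NP)/S
    [1,3] S   >
      [1,2] "with" : S/N
      [2,3] "on" : N
  [3,5] NP   <
    [3,4] "city" : PP
    [4,5] "saw" : NP\PP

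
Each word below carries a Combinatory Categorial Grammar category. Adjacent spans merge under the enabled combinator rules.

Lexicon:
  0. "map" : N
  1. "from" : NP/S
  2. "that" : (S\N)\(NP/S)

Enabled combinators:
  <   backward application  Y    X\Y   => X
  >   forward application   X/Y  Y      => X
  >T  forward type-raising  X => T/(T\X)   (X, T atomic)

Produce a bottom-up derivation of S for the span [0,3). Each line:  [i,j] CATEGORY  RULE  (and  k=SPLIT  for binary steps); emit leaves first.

[0,3] S   <
  [0,1] "map" : N
  [1,3] S\N   <
    [1,2] "from" : NP/S
    [2,3] "that" : (S\N)\(NP/S)

[0,1] N  lex  "map"
[1,2] NP/S  lex  "from"
[2,3] (S\N)\(NP/S)  lex  "that"
[1,3] S\N  <  k=2
[0,3] S  <  k=1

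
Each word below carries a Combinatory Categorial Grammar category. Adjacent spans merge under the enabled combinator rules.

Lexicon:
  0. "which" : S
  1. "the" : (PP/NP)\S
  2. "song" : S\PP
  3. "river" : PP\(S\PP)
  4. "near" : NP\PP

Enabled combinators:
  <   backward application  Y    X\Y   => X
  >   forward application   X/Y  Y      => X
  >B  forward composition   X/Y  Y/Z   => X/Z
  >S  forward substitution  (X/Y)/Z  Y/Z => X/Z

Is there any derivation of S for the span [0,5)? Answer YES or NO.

S (PP/NP)\S S\PP PP\(S\PP) NP\PP
CKY chart[0,5] = {PP}; S ∉ chart

NO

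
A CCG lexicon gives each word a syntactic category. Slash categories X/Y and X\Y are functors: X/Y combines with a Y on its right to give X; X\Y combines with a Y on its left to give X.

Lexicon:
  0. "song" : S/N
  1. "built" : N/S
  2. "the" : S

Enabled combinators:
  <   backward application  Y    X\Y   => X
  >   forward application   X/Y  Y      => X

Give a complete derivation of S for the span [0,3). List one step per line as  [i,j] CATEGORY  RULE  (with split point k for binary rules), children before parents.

[0,3] S   >
  [0,1] "song" : S/N
  [1,3] N   >
    [1,2] "built" : N/S
    [2,3] "the" : S

[0,1] S/N  lex  "song"
[1,2] N/S  lex  "built"
[2,3] S  lex  "the"
[1,3] N  >  k=2
[0,3] S  >  k=1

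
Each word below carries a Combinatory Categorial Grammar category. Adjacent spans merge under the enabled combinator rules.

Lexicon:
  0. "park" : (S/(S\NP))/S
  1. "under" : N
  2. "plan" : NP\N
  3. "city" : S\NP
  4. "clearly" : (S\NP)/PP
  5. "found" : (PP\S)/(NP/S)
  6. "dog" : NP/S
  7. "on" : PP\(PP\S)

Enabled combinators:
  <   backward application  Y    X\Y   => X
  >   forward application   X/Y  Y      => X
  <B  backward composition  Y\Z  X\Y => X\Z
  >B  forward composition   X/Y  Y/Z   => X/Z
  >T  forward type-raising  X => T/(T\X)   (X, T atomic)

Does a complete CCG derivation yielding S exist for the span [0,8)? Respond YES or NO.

YES

[0,8] S   >
  [0,4] S/(S\NP)   >
    [0,1] "park" : (S/(S\NP))/S
    [1,4] S   <
      [1,3] NP   <
        [1,2] "under" : N
        [2,3] "plan" : NP\N
      [3,4] "city" : S\NP
  [4,8] S\NP   >
    [4,5] "clearly" : (S\NP)/PP
    [5,8] PP   <
      [5,7] PP\S   >
        [5,6] "found" : (PP\S)/(NP/S)
        [6,7] "dog" : NP/S
      [7,8] "on" : PP\(PP\S)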